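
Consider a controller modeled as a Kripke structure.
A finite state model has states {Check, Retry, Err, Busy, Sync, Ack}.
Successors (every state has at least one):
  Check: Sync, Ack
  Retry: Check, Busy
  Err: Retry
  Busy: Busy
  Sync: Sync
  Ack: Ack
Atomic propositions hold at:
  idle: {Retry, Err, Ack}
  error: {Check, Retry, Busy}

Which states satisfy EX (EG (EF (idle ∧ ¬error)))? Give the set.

{Check, Retry, Err, Ack}

Sat(¬error) = {Err, Sync, Ack}
Sat(idle ∧ ¬error) = {Err, Ack}
EF (idle ∧ ¬error): least fixpoint, start Z0 = {Err, Ack}, add states with some successor in Z. Z1 = {Check, Err, Ack}; Z2 = {Check, Retry, Err, Ack}; fixed.
Sat(EF (idle ∧ ¬error)) = {Check, Retry, Err, Ack}
EG (EF (idle ∧ ¬error)): greatest fixpoint, start Z0 = {Check, Retry, Err, Ack}, keep only states in Sat with some successor in Z. Already a fixed point.
Sat(EG (EF (idle ∧ ¬error))) = {Check, Retry, Err, Ack}
Sat(EX (EG (EF (idle ∧ ¬error)))) = {s : some successor in {Check, Retry, Err, Ack}} = {Check, Retry, Err, Ack}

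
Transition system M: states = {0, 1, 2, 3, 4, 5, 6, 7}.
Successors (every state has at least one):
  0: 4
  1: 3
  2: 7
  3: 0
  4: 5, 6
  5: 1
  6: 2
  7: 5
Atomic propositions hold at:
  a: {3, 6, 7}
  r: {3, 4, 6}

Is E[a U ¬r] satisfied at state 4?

No

Sat(¬r) = {0, 1, 2, 5, 7}
E[a U ¬r]: least fixpoint, start Z0 = Sat(¬r) = {0, 1, 2, 5, 7}, add states in Sat(a) with some successor in Z. Z1 = {0, 1, 2, 3, 5, 6, 7}; fixed.
Sat(E[a U ¬r]) = {0, 1, 2, 3, 5, 6, 7}
4 ∉ Sat(E[a U ¬r]) = {0, 1, 2, 3, 5, 6, 7}, so the formula does not hold at 4.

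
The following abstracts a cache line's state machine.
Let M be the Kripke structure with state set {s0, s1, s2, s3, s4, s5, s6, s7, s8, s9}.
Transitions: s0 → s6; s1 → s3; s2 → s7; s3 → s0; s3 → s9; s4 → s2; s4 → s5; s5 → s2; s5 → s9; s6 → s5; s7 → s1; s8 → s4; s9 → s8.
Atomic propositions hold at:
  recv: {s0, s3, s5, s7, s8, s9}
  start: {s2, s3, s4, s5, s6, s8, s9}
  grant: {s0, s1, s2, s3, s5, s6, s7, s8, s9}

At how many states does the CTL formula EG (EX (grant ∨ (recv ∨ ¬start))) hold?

8

Sat(¬start) = {s0, s1, s7}
Sat(recv ∨ ¬start) = {s0, s1, s3, s5, s7, s8, s9}
Sat(grant ∨ (recv ∨ ¬start)) = {s0, s1, s2, s3, s5, s6, s7, s8, s9}
Sat(EX (grant ∨ (recv ∨ ¬start))) = {s : some successor in {s0, s1, s2, s3, s5, s6, s7, s8, s9}} = {s0, s1, s2, s3, s4, s5, s6, s7, s9}
EG (EX (grant ∨ (recv ∨ ¬start))): greatest fixpoint, start Z0 = {s0, s1, s2, s3, s4, s5, s6, s7, s9}, keep only states in Sat with some successor in Z. Z1 = {s0, s1, s2, s3, s4, s5, s6, s7}; fixed.
Sat(EG (EX (grant ∨ (recv ∨ ¬start)))) = {s0, s1, s2, s3, s4, s5, s6, s7}
|Sat(EG (EX (grant ∨ (recv ∨ ¬start))))| = |{s0, s1, s2, s3, s4, s5, s6, s7}| = 8.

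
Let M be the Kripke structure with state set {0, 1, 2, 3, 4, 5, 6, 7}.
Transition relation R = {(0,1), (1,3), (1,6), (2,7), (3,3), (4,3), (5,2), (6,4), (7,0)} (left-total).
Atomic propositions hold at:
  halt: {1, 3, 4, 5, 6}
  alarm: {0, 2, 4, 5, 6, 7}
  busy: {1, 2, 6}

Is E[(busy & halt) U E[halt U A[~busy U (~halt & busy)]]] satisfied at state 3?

No

Sat(busy & halt) = {1, 6}
Sat(~busy) = {0, 3, 4, 5, 7}
Sat(~halt) = {0, 2, 7}
Sat(~halt & busy) = {2}
A[~busy U (~halt & busy)]: least fixpoint, start Z0 = Sat((~halt & busy)) = {2}, add states in Sat(~busy) with every successor in Z. Z1 = {2, 5}; fixed.
Sat(A[~busy U (~halt & busy)]) = {2, 5}
E[halt U A[~busy U (~halt & busy)]]: least fixpoint, start Z0 = Sat(A[~busy U (~halt & busy)]) = {2, 5}, add states in Sat(halt) with some successor in Z. Already a fixed point.
Sat(E[halt U A[~busy U (~halt & busy)]]) = {2, 5}
E[(busy & halt) U E[halt U A[~busy U (~halt & busy)]]]: least fixpoint, start Z0 = Sat(E[halt U A[~busy U (~halt & busy)]]) = {2, 5}, add states in Sat(busy & halt) with some successor in Z. Already a fixed point.
Sat(E[(busy & halt) U E[halt U A[~busy U (~halt & busy)]]]) = {2, 5}
3 ∉ Sat(E[(busy & halt) U E[halt U A[~busy U (~halt & busy)]]]) = {2, 5}, so the formula does not hold at 3.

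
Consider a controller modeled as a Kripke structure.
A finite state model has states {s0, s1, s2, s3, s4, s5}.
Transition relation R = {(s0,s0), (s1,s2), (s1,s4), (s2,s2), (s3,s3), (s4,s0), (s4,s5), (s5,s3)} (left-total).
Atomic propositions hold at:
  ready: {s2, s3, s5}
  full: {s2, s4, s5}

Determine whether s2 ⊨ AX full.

Sat(AX full) = {s : every successor in {s2, s4, s5}} = {s1, s2}
s2 ∈ Sat(AX full) = {s1, s2}, so the formula holds at s2.

Yes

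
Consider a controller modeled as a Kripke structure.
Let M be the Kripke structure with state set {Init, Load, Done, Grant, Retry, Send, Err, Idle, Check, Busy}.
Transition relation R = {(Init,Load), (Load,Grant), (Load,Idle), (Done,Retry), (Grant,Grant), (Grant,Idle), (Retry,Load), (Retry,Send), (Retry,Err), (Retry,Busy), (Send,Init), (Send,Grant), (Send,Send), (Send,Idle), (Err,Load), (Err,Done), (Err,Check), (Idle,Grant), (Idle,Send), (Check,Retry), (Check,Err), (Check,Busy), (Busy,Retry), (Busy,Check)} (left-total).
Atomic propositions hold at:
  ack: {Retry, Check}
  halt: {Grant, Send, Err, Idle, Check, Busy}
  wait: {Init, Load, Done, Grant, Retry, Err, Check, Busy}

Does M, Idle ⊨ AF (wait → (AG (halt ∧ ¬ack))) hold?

Sat(¬ack) = {Init, Load, Done, Grant, Send, Err, Idle, Busy}
Sat(halt ∧ ¬ack) = {Grant, Send, Err, Idle, Busy}
AG (halt ∧ ¬ack): greatest fixpoint, start Z0 = {Grant, Send, Err, Idle, Busy}, keep only states in Sat with every successor in Z. Z1 = {Grant, Idle}; Z2 = {Grant}; Z3 = ∅; fixed.
Sat(AG (halt ∧ ¬ack)) = ∅
Sat(wait → (AG (halt ∧ ¬ack))) = {Send, Idle}
AF (wait → (AG (halt ∧ ¬ack))): least fixpoint, start Z0 = {Send, Idle}, add states with every successor in Z. Already a fixed point.
Sat(AF (wait → (AG (halt ∧ ¬ack)))) = {Send, Idle}
Idle ∈ Sat(AF (wait → (AG (halt ∧ ¬ack)))) = {Send, Idle}, so the formula holds at Idle.

Yes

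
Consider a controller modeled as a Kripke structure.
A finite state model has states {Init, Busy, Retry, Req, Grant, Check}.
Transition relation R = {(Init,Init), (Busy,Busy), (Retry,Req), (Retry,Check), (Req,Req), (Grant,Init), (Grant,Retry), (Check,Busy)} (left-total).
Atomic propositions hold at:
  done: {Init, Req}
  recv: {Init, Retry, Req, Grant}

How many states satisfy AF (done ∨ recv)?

Sat(done ∨ recv) = {Init, Retry, Req, Grant}
AF (done ∨ recv): least fixpoint, start Z0 = {Init, Retry, Req, Grant}, add states with every successor in Z. Already a fixed point.
Sat(AF (done ∨ recv)) = {Init, Retry, Req, Grant}
|Sat(AF (done ∨ recv))| = |{Init, Retry, Req, Grant}| = 4.

4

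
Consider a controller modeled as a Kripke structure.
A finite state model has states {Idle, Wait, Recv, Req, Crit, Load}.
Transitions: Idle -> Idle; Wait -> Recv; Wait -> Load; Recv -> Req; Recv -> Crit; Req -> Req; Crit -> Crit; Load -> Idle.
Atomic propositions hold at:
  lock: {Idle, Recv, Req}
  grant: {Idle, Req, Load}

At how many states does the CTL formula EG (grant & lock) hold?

Sat(grant & lock) = {Idle, Req}
EG (grant & lock): greatest fixpoint, start Z0 = {Idle, Req}, keep only states in Sat with some successor in Z. Already a fixed point.
Sat(EG (grant & lock)) = {Idle, Req}
|Sat(EG (grant & lock))| = |{Idle, Req}| = 2.

2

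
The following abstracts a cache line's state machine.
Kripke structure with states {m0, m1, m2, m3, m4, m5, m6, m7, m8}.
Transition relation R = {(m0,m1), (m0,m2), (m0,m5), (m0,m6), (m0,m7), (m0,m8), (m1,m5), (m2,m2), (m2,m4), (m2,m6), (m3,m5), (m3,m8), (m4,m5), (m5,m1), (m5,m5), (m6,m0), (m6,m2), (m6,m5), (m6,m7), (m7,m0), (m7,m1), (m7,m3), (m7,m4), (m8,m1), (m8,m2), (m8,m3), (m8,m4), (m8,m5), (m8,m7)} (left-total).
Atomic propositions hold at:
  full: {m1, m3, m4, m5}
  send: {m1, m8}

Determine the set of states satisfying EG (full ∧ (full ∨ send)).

Sat(full ∨ send) = {m1, m3, m4, m5, m8}
Sat(full ∧ (full ∨ send)) = {m1, m3, m4, m5}
EG (full ∧ (full ∨ send)): greatest fixpoint, start Z0 = {m1, m3, m4, m5}, keep only states in Sat with some successor in Z. Already a fixed point.
Sat(EG (full ∧ (full ∨ send))) = {m1, m3, m4, m5}

{m1, m3, m4, m5}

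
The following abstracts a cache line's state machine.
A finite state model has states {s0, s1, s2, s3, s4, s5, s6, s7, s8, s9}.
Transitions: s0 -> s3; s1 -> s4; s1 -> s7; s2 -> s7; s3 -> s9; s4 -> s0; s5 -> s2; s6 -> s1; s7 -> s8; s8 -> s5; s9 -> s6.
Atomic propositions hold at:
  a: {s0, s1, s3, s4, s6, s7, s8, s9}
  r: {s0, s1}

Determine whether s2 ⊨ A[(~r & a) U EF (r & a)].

No

Sat(~r) = {s2, s3, s4, s5, s6, s7, s8, s9}
Sat(~r & a) = {s3, s4, s6, s7, s8, s9}
Sat(r & a) = {s0, s1}
EF (r & a): least fixpoint, start Z0 = {s0, s1}, add states with some successor in Z. Z1 = {s0, s1, s4, s6}; Z2 = {s0, s1, s4, s6, s9}; Z3 = {s0, s1, s3, s4, s6, s9}; fixed.
Sat(EF (r & a)) = {s0, s1, s3, s4, s6, s9}
A[(~r & a) U EF (r & a)]: least fixpoint, start Z0 = Sat(EF (r & a)) = {s0, s1, s3, s4, s6, s9}, add states in Sat(~r & a) with every successor in Z. Already a fixed point.
Sat(A[(~r & a) U EF (r & a)]) = {s0, s1, s3, s4, s6, s9}
s2 ∉ Sat(A[(~r & a) U EF (r & a)]) = {s0, s1, s3, s4, s6, s9}, so the formula does not hold at s2.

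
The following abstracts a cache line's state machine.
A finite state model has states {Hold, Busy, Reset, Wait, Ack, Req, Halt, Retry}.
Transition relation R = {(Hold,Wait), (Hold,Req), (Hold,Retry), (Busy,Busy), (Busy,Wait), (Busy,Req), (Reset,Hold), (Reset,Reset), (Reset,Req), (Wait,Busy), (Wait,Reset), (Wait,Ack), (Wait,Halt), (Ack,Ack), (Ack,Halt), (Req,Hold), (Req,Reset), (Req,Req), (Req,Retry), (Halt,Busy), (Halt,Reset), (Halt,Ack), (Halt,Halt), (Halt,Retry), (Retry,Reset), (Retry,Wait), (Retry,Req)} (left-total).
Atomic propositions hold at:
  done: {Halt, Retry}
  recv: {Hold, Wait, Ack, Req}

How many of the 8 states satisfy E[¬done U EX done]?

7

Sat(¬done) = {Hold, Busy, Reset, Wait, Ack, Req}
Sat(EX done) = {s : some successor in {Halt, Retry}} = {Hold, Wait, Ack, Req, Halt}
E[¬done U EX done]: least fixpoint, start Z0 = Sat(EX done) = {Hold, Wait, Ack, Req, Halt}, add states in Sat(¬done) with some successor in Z. Z1 = {Hold, Busy, Reset, Wait, Ack, Req, Halt}; fixed.
Sat(E[¬done U EX done]) = {Hold, Busy, Reset, Wait, Ack, Req, Halt}
|Sat(E[¬done U EX done])| = |{Hold, Busy, Reset, Wait, Ack, Req, Halt}| = 7.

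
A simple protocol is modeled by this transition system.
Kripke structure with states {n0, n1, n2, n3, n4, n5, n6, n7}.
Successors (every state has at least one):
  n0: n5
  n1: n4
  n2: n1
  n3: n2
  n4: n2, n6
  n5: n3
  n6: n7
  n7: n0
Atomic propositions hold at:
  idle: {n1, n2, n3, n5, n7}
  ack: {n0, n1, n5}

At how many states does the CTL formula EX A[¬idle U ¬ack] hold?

Sat(¬idle) = {n0, n4, n6}
Sat(¬ack) = {n2, n3, n4, n6, n7}
A[¬idle U ¬ack]: least fixpoint, start Z0 = Sat(¬ack) = {n2, n3, n4, n6, n7}, add states in Sat(¬idle) with every successor in Z. Already a fixed point.
Sat(A[¬idle U ¬ack]) = {n2, n3, n4, n6, n7}
Sat(EX A[¬idle U ¬ack]) = {s : some successor in {n2, n3, n4, n6, n7}} = {n1, n3, n4, n5, n6}
|Sat(EX A[¬idle U ¬ack])| = |{n1, n3, n4, n5, n6}| = 5.

5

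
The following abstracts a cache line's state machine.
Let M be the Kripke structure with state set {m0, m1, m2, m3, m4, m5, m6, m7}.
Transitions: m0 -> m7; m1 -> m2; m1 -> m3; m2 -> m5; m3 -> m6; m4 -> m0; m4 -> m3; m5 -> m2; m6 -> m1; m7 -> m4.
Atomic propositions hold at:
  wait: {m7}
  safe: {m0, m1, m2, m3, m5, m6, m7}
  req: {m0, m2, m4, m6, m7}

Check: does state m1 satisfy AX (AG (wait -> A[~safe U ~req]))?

Sat(~safe) = {m4}
Sat(~req) = {m1, m3, m5}
A[~safe U ~req]: least fixpoint, start Z0 = Sat(~req) = {m1, m3, m5}, add states in Sat(~safe) with every successor in Z. Already a fixed point.
Sat(A[~safe U ~req]) = {m1, m3, m5}
Sat(wait -> A[~safe U ~req]) = {m0, m1, m2, m3, m4, m5, m6}
AG (wait -> A[~safe U ~req]): greatest fixpoint, start Z0 = {m0, m1, m2, m3, m4, m5, m6}, keep only states in Sat with every successor in Z. Z1 = {m1, m2, m3, m4, m5, m6}; Z2 = {m1, m2, m3, m5, m6}; fixed.
Sat(AG (wait -> A[~safe U ~req])) = {m1, m2, m3, m5, m6}
Sat(AX (AG (wait -> A[~safe U ~req]))) = {s : every successor in {m1, m2, m3, m5, m6}} = {m1, m2, m3, m5, m6}
m1 ∈ Sat(AX (AG (wait -> A[~safe U ~req]))) = {m1, m2, m3, m5, m6}, so the formula holds at m1.

Yes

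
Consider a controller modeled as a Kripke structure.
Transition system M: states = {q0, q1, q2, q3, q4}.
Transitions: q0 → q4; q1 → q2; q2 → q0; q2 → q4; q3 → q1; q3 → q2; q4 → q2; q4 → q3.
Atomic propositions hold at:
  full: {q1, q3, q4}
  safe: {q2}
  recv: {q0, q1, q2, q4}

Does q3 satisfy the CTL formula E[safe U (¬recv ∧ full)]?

Yes

Sat(¬recv) = {q3}
Sat(¬recv ∧ full) = {q3}
E[safe U (¬recv ∧ full)]: least fixpoint, start Z0 = Sat((¬recv ∧ full)) = {q3}, add states in Sat(safe) with some successor in Z. Already a fixed point.
Sat(E[safe U (¬recv ∧ full)]) = {q3}
q3 ∈ Sat(E[safe U (¬recv ∧ full)]) = {q3}, so the formula holds at q3.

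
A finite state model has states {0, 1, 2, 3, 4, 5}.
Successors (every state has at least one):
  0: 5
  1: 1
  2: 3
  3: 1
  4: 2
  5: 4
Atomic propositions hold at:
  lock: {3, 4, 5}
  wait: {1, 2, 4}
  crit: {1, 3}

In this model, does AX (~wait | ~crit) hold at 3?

Sat(~wait) = {0, 3, 5}
Sat(~crit) = {0, 2, 4, 5}
Sat(~wait | ~crit) = {0, 2, 3, 4, 5}
Sat(AX (~wait | ~crit)) = {s : every successor in {0, 2, 3, 4, 5}} = {0, 2, 4, 5}
3 ∉ Sat(AX (~wait | ~crit)) = {0, 2, 4, 5}, so the formula does not hold at 3.

No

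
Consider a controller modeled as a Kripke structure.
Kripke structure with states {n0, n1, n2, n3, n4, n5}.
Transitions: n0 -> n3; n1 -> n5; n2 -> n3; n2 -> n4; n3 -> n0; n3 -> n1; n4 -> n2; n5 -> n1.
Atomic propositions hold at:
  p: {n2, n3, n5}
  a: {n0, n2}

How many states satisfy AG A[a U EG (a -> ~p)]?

Sat(~p) = {n0, n1, n4}
Sat(a -> ~p) = {n0, n1, n3, n4, n5}
EG (a -> ~p): greatest fixpoint, start Z0 = {n0, n1, n3, n4, n5}, keep only states in Sat with some successor in Z. Z1 = {n0, n1, n3, n5}; fixed.
Sat(EG (a -> ~p)) = {n0, n1, n3, n5}
A[a U EG (a -> ~p)]: least fixpoint, start Z0 = Sat(EG (a -> ~p)) = {n0, n1, n3, n5}, add states in Sat(a) with every successor in Z. Already a fixed point.
Sat(A[a U EG (a -> ~p)]) = {n0, n1, n3, n5}
AG A[a U EG (a -> ~p)]: greatest fixpoint, start Z0 = {n0, n1, n3, n5}, keep only states in Sat with every successor in Z. Already a fixed point.
Sat(AG A[a U EG (a -> ~p)]) = {n0, n1, n3, n5}
|Sat(AG A[a U EG (a -> ~p)])| = |{n0, n1, n3, n5}| = 4.

4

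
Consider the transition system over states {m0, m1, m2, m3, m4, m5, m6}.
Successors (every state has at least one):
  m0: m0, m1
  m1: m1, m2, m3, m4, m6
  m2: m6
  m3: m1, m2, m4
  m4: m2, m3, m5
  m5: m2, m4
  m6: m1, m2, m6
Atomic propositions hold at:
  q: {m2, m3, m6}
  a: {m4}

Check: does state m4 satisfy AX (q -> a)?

No

Sat(q -> a) = {m0, m1, m4, m5}
Sat(AX (q -> a)) = {s : every successor in {m0, m1, m4, m5}} = {m0}
m4 ∉ Sat(AX (q -> a)) = {m0}, so the formula does not hold at m4.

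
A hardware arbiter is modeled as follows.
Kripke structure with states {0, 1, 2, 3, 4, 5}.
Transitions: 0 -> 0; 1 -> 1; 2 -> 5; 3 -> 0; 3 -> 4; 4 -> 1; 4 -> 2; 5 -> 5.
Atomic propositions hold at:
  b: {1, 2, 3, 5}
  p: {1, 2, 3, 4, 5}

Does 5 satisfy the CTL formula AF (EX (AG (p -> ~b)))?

No

Sat(~b) = {0, 4}
Sat(p -> ~b) = {0, 4}
AG (p -> ~b): greatest fixpoint, start Z0 = {0, 4}, keep only states in Sat with every successor in Z. Z1 = {0}; fixed.
Sat(AG (p -> ~b)) = {0}
Sat(EX (AG (p -> ~b))) = {s : some successor in {0}} = {0, 3}
AF (EX (AG (p -> ~b))): least fixpoint, start Z0 = {0, 3}, add states with every successor in Z. Already a fixed point.
Sat(AF (EX (AG (p -> ~b)))) = {0, 3}
5 ∉ Sat(AF (EX (AG (p -> ~b)))) = {0, 3}, so the formula does not hold at 5.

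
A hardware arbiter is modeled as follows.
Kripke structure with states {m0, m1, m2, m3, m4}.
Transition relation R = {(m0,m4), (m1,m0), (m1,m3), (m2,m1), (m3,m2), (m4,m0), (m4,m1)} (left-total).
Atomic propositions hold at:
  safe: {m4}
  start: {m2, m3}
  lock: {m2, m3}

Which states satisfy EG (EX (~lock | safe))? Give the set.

Sat(~lock) = {m0, m1, m4}
Sat(~lock | safe) = {m0, m1, m4}
Sat(EX (~lock | safe)) = {s : some successor in {m0, m1, m4}} = {m0, m1, m2, m4}
EG (EX (~lock | safe)): greatest fixpoint, start Z0 = {m0, m1, m2, m4}, keep only states in Sat with some successor in Z. Already a fixed point.
Sat(EG (EX (~lock | safe))) = {m0, m1, m2, m4}

{m0, m1, m2, m4}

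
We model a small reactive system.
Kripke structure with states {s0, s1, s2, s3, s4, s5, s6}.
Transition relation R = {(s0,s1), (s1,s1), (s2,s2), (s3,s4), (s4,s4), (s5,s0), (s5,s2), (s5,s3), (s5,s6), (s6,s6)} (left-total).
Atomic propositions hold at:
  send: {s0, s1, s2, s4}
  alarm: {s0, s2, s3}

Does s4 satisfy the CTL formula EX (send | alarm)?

Sat(send | alarm) = {s0, s1, s2, s3, s4}
Sat(EX (send | alarm)) = {s : some successor in {s0, s1, s2, s3, s4}} = {s0, s1, s2, s3, s4, s5}
s4 ∈ Sat(EX (send | alarm)) = {s0, s1, s2, s3, s4, s5}, so the formula holds at s4.

Yes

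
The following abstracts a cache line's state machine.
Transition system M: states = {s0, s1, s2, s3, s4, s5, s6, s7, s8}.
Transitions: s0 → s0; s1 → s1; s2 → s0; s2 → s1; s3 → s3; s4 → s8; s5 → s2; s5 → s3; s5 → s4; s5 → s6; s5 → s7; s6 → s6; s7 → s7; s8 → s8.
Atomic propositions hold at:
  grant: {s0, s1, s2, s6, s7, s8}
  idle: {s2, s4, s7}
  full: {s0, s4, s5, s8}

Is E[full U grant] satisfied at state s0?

Yes

E[full U grant]: least fixpoint, start Z0 = Sat(grant) = {s0, s1, s2, s6, s7, s8}, add states in Sat(full) with some successor in Z. Z1 = {s0, s1, s2, s4, s5, s6, s7, s8}; fixed.
Sat(E[full U grant]) = {s0, s1, s2, s4, s5, s6, s7, s8}
s0 ∈ Sat(E[full U grant]) = {s0, s1, s2, s4, s5, s6, s7, s8}, so the formula holds at s0.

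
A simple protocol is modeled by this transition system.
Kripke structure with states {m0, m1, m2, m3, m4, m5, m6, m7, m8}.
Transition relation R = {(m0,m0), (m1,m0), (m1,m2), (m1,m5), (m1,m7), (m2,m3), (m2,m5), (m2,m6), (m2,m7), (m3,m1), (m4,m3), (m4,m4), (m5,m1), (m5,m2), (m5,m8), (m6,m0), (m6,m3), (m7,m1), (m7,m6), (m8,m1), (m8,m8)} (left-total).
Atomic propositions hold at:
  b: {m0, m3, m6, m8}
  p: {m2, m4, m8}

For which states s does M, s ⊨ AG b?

{m0}

AG b: greatest fixpoint, start Z0 = {m0, m3, m6, m8}, keep only states in Sat with every successor in Z. Z1 = {m0, m6}; Z2 = {m0}; fixed.
Sat(AG b) = {m0}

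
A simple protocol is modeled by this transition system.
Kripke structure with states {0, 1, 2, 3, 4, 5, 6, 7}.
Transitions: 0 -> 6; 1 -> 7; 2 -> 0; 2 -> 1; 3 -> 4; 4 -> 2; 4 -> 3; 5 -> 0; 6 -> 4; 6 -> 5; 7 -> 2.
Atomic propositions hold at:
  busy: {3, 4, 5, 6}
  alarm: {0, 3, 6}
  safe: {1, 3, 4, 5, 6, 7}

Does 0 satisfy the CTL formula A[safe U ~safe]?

Yes

Sat(~safe) = {0, 2}
A[safe U ~safe]: least fixpoint, start Z0 = Sat(~safe) = {0, 2}, add states in Sat(safe) with every successor in Z. Z1 = {0, 2, 5, 7}; Z2 = {0, 1, 2, 5, 7}; fixed.
Sat(A[safe U ~safe]) = {0, 1, 2, 5, 7}
0 ∈ Sat(A[safe U ~safe]) = {0, 1, 2, 5, 7}, so the formula holds at 0.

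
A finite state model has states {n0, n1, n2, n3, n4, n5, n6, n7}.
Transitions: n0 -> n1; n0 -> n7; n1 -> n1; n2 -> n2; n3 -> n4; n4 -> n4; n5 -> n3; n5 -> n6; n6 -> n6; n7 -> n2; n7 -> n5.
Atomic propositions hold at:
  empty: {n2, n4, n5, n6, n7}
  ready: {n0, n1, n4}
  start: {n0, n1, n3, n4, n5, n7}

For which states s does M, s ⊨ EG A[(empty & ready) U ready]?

{n0, n1, n4}

Sat(empty & ready) = {n4}
A[(empty & ready) U ready]: least fixpoint, start Z0 = Sat(ready) = {n0, n1, n4}, add states in Sat(empty & ready) with every successor in Z. Already a fixed point.
Sat(A[(empty & ready) U ready]) = {n0, n1, n4}
EG A[(empty & ready) U ready]: greatest fixpoint, start Z0 = {n0, n1, n4}, keep only states in Sat with some successor in Z. Already a fixed point.
Sat(EG A[(empty & ready) U ready]) = {n0, n1, n4}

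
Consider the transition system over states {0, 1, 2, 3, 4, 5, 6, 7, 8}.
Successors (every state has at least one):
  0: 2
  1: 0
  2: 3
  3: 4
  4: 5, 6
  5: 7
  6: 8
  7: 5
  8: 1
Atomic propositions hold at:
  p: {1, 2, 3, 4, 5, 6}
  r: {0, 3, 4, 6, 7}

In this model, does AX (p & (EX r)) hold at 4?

Sat(EX r) = {s : some successor in {0, 3, 4, 6, 7}} = {1, 2, 3, 4, 5}
Sat(p & (EX r)) = {1, 2, 3, 4, 5}
Sat(AX (p & (EX r))) = {s : every successor in {1, 2, 3, 4, 5}} = {0, 2, 3, 7, 8}
4 ∉ Sat(AX (p & (EX r))) = {0, 2, 3, 7, 8}, so the formula does not hold at 4.

No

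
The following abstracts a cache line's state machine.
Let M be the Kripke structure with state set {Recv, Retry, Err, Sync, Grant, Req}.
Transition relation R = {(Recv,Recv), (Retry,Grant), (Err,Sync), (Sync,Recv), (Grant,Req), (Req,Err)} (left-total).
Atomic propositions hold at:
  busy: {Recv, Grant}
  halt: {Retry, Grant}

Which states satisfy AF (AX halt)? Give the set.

{Retry}

Sat(AX halt) = {s : every successor in {Retry, Grant}} = {Retry}
AF (AX halt): least fixpoint, start Z0 = {Retry}, add states with every successor in Z. Already a fixed point.
Sat(AF (AX halt)) = {Retry}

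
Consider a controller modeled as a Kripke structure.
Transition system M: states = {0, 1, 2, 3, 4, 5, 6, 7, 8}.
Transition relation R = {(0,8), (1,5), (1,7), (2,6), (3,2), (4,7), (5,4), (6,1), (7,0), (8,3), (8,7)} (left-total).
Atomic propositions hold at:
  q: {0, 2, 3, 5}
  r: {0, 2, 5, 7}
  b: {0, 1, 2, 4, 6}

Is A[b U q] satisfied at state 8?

No

A[b U q]: least fixpoint, start Z0 = Sat(q) = {0, 2, 3, 5}, add states in Sat(b) with every successor in Z. Already a fixed point.
Sat(A[b U q]) = {0, 2, 3, 5}
8 ∉ Sat(A[b U q]) = {0, 2, 3, 5}, so the formula does not hold at 8.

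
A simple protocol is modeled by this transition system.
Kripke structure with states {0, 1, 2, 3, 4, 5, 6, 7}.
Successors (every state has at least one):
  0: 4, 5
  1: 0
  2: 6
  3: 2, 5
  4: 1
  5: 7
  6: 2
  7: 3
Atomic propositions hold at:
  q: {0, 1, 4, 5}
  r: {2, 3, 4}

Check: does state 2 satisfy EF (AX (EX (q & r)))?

No

Sat(q & r) = {4}
Sat(EX (q & r)) = {s : some successor in {4}} = {0}
Sat(AX (EX (q & r))) = {s : every successor in {0}} = {1}
EF (AX (EX (q & r))): least fixpoint, start Z0 = {1}, add states with some successor in Z. Z1 = {1, 4}; Z2 = {0, 1, 4}; fixed.
Sat(EF (AX (EX (q & r)))) = {0, 1, 4}
2 ∉ Sat(EF (AX (EX (q & r)))) = {0, 1, 4}, so the formula does not hold at 2.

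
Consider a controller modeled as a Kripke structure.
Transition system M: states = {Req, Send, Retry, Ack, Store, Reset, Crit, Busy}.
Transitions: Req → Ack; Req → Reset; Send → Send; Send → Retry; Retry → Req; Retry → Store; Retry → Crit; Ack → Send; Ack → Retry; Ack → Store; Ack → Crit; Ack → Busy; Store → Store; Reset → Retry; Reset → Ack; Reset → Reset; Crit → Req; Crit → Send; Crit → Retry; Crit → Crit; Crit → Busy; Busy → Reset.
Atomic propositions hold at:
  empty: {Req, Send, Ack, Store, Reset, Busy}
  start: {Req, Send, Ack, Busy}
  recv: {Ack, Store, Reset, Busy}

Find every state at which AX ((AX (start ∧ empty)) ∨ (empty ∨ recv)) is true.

{Req, Store, Busy}

Sat(start ∧ empty) = {Req, Send, Ack, Busy}
Sat(AX (start ∧ empty)) = {s : every successor in {Req, Send, Ack, Busy}} = ∅
Sat(empty ∨ recv) = {Req, Send, Ack, Store, Reset, Busy}
Sat((AX (start ∧ empty)) ∨ (empty ∨ recv)) = {Req, Send, Ack, Store, Reset, Busy}
Sat(AX ((AX (start ∧ empty)) ∨ (empty ∨ recv))) = {s : every successor in {Req, Send, Ack, Store, Reset, Busy}} = {Req, Store, Busy}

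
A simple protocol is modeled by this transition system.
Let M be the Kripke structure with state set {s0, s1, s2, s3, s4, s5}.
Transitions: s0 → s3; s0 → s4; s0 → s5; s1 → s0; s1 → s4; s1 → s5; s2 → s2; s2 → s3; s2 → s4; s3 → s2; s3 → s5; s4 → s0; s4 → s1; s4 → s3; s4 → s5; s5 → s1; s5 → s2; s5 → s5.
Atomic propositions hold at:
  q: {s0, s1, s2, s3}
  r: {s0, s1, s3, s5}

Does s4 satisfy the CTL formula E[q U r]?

No

E[q U r]: least fixpoint, start Z0 = Sat(r) = {s0, s1, s3, s5}, add states in Sat(q) with some successor in Z. Z1 = {s0, s1, s2, s3, s5}; fixed.
Sat(E[q U r]) = {s0, s1, s2, s3, s5}
s4 ∉ Sat(E[q U r]) = {s0, s1, s2, s3, s5}, so the formula does not hold at s4.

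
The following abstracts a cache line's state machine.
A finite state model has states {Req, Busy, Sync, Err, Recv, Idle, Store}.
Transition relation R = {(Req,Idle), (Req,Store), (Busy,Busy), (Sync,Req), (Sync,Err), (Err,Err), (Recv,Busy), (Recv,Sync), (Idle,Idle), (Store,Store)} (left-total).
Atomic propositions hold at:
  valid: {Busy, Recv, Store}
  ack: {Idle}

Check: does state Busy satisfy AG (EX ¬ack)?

Sat(¬ack) = {Req, Busy, Sync, Err, Recv, Store}
Sat(EX ¬ack) = {s : some successor in {Req, Busy, Sync, Err, Recv, Store}} = {Req, Busy, Sync, Err, Recv, Store}
AG (EX ¬ack): greatest fixpoint, start Z0 = {Req, Busy, Sync, Err, Recv, Store}, keep only states in Sat with every successor in Z. Z1 = {Busy, Sync, Err, Recv, Store}; Z2 = {Busy, Err, Recv, Store}; Z3 = {Busy, Err, Store}; fixed.
Sat(AG (EX ¬ack)) = {Busy, Err, Store}
Busy ∈ Sat(AG (EX ¬ack)) = {Busy, Err, Store}, so the formula holds at Busy.

Yes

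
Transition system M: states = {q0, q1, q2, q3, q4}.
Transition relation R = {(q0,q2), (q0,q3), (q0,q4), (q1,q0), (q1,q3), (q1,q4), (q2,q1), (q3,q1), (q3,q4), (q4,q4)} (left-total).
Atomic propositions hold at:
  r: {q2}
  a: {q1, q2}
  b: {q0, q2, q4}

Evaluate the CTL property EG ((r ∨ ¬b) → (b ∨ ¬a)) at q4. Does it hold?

Sat(¬b) = {q1, q3}
Sat(r ∨ ¬b) = {q1, q2, q3}
Sat(¬a) = {q0, q3, q4}
Sat(b ∨ ¬a) = {q0, q2, q3, q4}
Sat((r ∨ ¬b) → (b ∨ ¬a)) = {q0, q2, q3, q4}
EG ((r ∨ ¬b) → (b ∨ ¬a)): greatest fixpoint, start Z0 = {q0, q2, q3, q4}, keep only states in Sat with some successor in Z. Z1 = {q0, q3, q4}; fixed.
Sat(EG ((r ∨ ¬b) → (b ∨ ¬a))) = {q0, q3, q4}
q4 ∈ Sat(EG ((r ∨ ¬b) → (b ∨ ¬a))) = {q0, q3, q4}, so the formula holds at q4.

Yes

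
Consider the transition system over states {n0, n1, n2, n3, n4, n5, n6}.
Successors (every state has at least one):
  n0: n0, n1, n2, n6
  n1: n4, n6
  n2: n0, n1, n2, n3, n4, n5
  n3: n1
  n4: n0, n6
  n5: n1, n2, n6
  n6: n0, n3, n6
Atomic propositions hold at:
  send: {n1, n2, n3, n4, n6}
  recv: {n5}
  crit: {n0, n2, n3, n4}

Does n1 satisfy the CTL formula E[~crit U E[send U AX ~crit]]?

Yes

Sat(~crit) = {n1, n5, n6}
Sat(AX ~crit) = {s : every successor in {n1, n5, n6}} = {n3}
E[send U AX ~crit]: least fixpoint, start Z0 = Sat(AX ~crit) = {n3}, add states in Sat(send) with some successor in Z. Z1 = {n2, n3, n6}; Z2 = {n1, n2, n3, n4, n6}; fixed.
Sat(E[send U AX ~crit]) = {n1, n2, n3, n4, n6}
E[~crit U E[send U AX ~crit]]: least fixpoint, start Z0 = Sat(E[send U AX ~crit]) = {n1, n2, n3, n4, n6}, add states in Sat(~crit) with some successor in Z. Z1 = {n1, n2, n3, n4, n5, n6}; fixed.
Sat(E[~crit U E[send U AX ~crit]]) = {n1, n2, n3, n4, n5, n6}
n1 ∈ Sat(E[~crit U E[send U AX ~crit]]) = {n1, n2, n3, n4, n5, n6}, so the formula holds at n1.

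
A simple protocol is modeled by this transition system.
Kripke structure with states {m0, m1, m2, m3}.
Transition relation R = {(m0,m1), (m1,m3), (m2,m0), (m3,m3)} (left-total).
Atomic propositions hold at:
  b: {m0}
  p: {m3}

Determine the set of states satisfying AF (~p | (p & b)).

{m0, m1, m2}

Sat(~p) = {m0, m1, m2}
Sat(p & b) = ∅
Sat(~p | (p & b)) = {m0, m1, m2}
AF (~p | (p & b)): least fixpoint, start Z0 = {m0, m1, m2}, add states with every successor in Z. Already a fixed point.
Sat(AF (~p | (p & b))) = {m0, m1, m2}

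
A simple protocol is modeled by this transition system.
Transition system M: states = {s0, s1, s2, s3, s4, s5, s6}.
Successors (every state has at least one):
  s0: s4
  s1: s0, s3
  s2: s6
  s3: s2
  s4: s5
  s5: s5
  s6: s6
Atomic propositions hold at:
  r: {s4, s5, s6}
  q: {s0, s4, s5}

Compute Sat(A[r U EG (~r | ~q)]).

Sat(~r) = {s0, s1, s2, s3}
Sat(~q) = {s1, s2, s3, s6}
Sat(~r | ~q) = {s0, s1, s2, s3, s6}
EG (~r | ~q): greatest fixpoint, start Z0 = {s0, s1, s2, s3, s6}, keep only states in Sat with some successor in Z. Z1 = {s1, s2, s3, s6}; fixed.
Sat(EG (~r | ~q)) = {s1, s2, s3, s6}
A[r U EG (~r | ~q)]: least fixpoint, start Z0 = Sat(EG (~r | ~q)) = {s1, s2, s3, s6}, add states in Sat(r) with every successor in Z. Already a fixed point.
Sat(A[r U EG (~r | ~q)]) = {s1, s2, s3, s6}

{s1, s2, s3, s6}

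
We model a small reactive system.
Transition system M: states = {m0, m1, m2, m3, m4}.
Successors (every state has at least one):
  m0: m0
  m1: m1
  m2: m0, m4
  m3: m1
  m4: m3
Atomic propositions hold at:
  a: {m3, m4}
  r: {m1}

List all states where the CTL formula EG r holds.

{m1}

EG r: greatest fixpoint, start Z0 = {m1}, keep only states in Sat with some successor in Z. Already a fixed point.
Sat(EG r) = {m1}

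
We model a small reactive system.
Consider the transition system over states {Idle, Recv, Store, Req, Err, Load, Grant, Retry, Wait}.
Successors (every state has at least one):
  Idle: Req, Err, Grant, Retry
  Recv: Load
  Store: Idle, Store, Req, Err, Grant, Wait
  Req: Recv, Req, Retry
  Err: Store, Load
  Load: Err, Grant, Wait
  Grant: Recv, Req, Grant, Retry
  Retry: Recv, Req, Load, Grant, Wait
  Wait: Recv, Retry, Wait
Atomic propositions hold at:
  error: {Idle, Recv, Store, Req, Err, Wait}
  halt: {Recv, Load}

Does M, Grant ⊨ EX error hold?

Sat(EX error) = {s : some successor in {Idle, Recv, Store, Req, Err, Wait}} = {Idle, Store, Req, Err, Load, Grant, Retry, Wait}
Grant ∈ Sat(EX error) = {Idle, Store, Req, Err, Load, Grant, Retry, Wait}, so the formula holds at Grant.

Yes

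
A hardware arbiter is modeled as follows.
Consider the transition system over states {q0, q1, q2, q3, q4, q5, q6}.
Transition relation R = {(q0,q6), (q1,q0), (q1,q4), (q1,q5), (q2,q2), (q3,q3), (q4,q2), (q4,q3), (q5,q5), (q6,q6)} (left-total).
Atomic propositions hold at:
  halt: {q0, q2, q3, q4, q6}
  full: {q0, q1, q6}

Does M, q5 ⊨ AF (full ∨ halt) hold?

Sat(full ∨ halt) = {q0, q1, q2, q3, q4, q6}
AF (full ∨ halt): least fixpoint, start Z0 = {q0, q1, q2, q3, q4, q6}, add states with every successor in Z. Already a fixed point.
Sat(AF (full ∨ halt)) = {q0, q1, q2, q3, q4, q6}
q5 ∉ Sat(AF (full ∨ halt)) = {q0, q1, q2, q3, q4, q6}, so the formula does not hold at q5.

No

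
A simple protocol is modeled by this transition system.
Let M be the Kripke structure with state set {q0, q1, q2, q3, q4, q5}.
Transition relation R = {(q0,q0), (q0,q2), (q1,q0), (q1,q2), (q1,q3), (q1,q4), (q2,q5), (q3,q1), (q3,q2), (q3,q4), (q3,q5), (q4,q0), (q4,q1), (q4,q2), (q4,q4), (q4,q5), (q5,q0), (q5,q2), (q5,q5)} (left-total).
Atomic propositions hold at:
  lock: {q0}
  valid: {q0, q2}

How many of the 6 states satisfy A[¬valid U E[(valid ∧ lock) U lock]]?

Sat(¬valid) = {q1, q3, q4, q5}
Sat(valid ∧ lock) = {q0}
E[(valid ∧ lock) U lock]: least fixpoint, start Z0 = Sat(lock) = {q0}, add states in Sat(valid ∧ lock) with some successor in Z. Already a fixed point.
Sat(E[(valid ∧ lock) U lock]) = {q0}
A[¬valid U E[(valid ∧ lock) U lock]]: least fixpoint, start Z0 = Sat(E[(valid ∧ lock) U lock]) = {q0}, add states in Sat(¬valid) with every successor in Z. Already a fixed point.
Sat(A[¬valid U E[(valid ∧ lock) U lock]]) = {q0}
|Sat(A[¬valid U E[(valid ∧ lock) U lock]])| = |{q0}| = 1.

1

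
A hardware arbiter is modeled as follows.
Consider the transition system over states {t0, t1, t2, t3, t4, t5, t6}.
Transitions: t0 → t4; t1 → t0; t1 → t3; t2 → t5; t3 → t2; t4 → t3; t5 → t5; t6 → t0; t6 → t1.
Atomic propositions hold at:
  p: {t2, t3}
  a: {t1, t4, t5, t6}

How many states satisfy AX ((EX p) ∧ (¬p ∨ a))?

Sat(EX p) = {s : some successor in {t2, t3}} = {t1, t3, t4}
Sat(¬p) = {t0, t1, t4, t5, t6}
Sat(¬p ∨ a) = {t0, t1, t4, t5, t6}
Sat((EX p) ∧ (¬p ∨ a)) = {t1, t4}
Sat(AX ((EX p) ∧ (¬p ∨ a))) = {s : every successor in {t1, t4}} = {t0}
|Sat(AX ((EX p) ∧ (¬p ∨ a)))| = |{t0}| = 1.

1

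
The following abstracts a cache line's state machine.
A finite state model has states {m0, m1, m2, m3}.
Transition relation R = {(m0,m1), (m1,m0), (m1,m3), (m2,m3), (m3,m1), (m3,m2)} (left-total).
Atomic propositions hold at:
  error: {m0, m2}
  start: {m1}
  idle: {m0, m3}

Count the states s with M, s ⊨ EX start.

2

Sat(EX start) = {s : some successor in {m1}} = {m0, m3}
|Sat(EX start)| = |{m0, m3}| = 2.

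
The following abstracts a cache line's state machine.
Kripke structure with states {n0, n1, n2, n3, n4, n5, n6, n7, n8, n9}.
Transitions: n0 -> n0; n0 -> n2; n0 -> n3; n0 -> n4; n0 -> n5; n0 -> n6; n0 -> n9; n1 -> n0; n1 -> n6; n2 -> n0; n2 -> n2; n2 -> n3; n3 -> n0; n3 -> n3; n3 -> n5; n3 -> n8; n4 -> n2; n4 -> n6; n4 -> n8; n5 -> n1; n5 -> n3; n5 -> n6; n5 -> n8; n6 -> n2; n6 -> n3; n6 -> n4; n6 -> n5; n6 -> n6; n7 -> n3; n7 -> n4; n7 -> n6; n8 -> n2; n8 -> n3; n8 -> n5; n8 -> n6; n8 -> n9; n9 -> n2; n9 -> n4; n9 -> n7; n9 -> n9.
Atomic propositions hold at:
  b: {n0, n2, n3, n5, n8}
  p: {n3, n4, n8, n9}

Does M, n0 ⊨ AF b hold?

Yes

AF b: least fixpoint, start Z0 = {n0, n2, n3, n5, n8}, add states with every successor in Z. Already a fixed point.
Sat(AF b) = {n0, n2, n3, n5, n8}
n0 ∈ Sat(AF b) = {n0, n2, n3, n5, n8}, so the formula holds at n0.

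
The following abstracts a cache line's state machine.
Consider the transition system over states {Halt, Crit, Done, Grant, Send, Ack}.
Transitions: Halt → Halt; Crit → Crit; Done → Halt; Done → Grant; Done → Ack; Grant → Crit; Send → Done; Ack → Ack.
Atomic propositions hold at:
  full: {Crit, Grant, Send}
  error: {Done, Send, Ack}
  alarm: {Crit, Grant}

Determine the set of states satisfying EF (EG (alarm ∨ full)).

Sat(alarm ∨ full) = {Crit, Grant, Send}
EG (alarm ∨ full): greatest fixpoint, start Z0 = {Crit, Grant, Send}, keep only states in Sat with some successor in Z. Z1 = {Crit, Grant}; fixed.
Sat(EG (alarm ∨ full)) = {Crit, Grant}
EF (EG (alarm ∨ full)): least fixpoint, start Z0 = {Crit, Grant}, add states with some successor in Z. Z1 = {Crit, Done, Grant}; Z2 = {Crit, Done, Grant, Send}; fixed.
Sat(EF (EG (alarm ∨ full))) = {Crit, Done, Grant, Send}

{Crit, Done, Grant, Send}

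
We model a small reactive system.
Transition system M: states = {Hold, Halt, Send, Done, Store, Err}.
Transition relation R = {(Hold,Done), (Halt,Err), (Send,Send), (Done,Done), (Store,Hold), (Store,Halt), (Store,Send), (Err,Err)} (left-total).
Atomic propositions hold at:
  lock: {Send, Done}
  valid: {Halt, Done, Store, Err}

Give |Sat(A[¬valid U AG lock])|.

Sat(¬valid) = {Hold, Send}
AG lock: greatest fixpoint, start Z0 = {Send, Done}, keep only states in Sat with every successor in Z. Already a fixed point.
Sat(AG lock) = {Send, Done}
A[¬valid U AG lock]: least fixpoint, start Z0 = Sat(AG lock) = {Send, Done}, add states in Sat(¬valid) with every successor in Z. Z1 = {Hold, Send, Done}; fixed.
Sat(A[¬valid U AG lock]) = {Hold, Send, Done}
|Sat(A[¬valid U AG lock])| = |{Hold, Send, Done}| = 3.

3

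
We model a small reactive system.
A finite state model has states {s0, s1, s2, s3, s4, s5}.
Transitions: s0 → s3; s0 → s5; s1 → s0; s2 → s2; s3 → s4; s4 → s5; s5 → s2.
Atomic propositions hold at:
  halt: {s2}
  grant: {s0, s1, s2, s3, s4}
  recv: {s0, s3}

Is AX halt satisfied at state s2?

Sat(AX halt) = {s : every successor in {s2}} = {s2, s5}
s2 ∈ Sat(AX halt) = {s2, s5}, so the formula holds at s2.

Yes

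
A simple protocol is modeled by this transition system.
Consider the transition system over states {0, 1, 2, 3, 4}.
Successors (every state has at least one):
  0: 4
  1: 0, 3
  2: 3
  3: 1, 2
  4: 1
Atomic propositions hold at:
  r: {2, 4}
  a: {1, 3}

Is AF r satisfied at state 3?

AF r: least fixpoint, start Z0 = {2, 4}, add states with every successor in Z. Z1 = {0, 2, 4}; fixed.
Sat(AF r) = {0, 2, 4}
3 ∉ Sat(AF r) = {0, 2, 4}, so the formula does not hold at 3.

No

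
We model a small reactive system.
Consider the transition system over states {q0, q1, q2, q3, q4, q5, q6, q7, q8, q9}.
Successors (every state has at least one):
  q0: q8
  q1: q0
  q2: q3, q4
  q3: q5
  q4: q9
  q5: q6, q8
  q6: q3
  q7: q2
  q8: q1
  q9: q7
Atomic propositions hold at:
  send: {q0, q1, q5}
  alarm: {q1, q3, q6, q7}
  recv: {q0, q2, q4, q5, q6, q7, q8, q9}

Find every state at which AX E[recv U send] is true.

{q0, q1, q3, q8}

E[recv U send]: least fixpoint, start Z0 = Sat(send) = {q0, q1, q5}, add states in Sat(recv) with some successor in Z. Z1 = {q0, q1, q5, q8}; fixed.
Sat(E[recv U send]) = {q0, q1, q5, q8}
Sat(AX E[recv U send]) = {s : every successor in {q0, q1, q5, q8}} = {q0, q1, q3, q8}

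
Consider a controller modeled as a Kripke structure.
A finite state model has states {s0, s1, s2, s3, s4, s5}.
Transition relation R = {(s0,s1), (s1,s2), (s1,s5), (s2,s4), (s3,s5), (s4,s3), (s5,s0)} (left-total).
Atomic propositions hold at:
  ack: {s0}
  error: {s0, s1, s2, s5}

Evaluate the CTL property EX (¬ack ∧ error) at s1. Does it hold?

Sat(¬ack) = {s1, s2, s3, s4, s5}
Sat(¬ack ∧ error) = {s1, s2, s5}
Sat(EX (¬ack ∧ error)) = {s : some successor in {s1, s2, s5}} = {s0, s1, s3}
s1 ∈ Sat(EX (¬ack ∧ error)) = {s0, s1, s3}, so the formula holds at s1.

Yes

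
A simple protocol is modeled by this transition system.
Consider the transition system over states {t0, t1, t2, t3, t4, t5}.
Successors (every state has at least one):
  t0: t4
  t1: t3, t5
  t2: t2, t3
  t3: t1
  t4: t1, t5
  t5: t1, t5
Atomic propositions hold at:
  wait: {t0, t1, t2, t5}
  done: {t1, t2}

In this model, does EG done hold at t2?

EG done: greatest fixpoint, start Z0 = {t1, t2}, keep only states in Sat with some successor in Z. Z1 = {t2}; fixed.
Sat(EG done) = {t2}
t2 ∈ Sat(EG done) = {t2}, so the formula holds at t2.

Yes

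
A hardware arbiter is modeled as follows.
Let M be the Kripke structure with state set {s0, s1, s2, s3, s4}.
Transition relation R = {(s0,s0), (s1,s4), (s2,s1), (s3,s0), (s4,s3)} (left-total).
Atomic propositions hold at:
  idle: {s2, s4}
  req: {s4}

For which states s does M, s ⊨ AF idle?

AF idle: least fixpoint, start Z0 = {s2, s4}, add states with every successor in Z. Z1 = {s1, s2, s4}; fixed.
Sat(AF idle) = {s1, s2, s4}

{s1, s2, s4}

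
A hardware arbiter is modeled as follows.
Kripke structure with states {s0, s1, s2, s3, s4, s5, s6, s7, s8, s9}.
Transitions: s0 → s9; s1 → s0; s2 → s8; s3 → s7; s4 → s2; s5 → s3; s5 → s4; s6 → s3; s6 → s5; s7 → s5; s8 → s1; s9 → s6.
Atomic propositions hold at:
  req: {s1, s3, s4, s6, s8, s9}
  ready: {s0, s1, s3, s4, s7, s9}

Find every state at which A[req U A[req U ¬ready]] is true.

{s2, s4, s5, s6, s8, s9}

Sat(¬ready) = {s2, s5, s6, s8}
A[req U ¬ready]: least fixpoint, start Z0 = Sat(¬ready) = {s2, s5, s6, s8}, add states in Sat(req) with every successor in Z. Z1 = {s2, s4, s5, s6, s8, s9}; fixed.
Sat(A[req U ¬ready]) = {s2, s4, s5, s6, s8, s9}
A[req U A[req U ¬ready]]: least fixpoint, start Z0 = Sat(A[req U ¬ready]) = {s2, s4, s5, s6, s8, s9}, add states in Sat(req) with every successor in Z. Already a fixed point.
Sat(A[req U A[req U ¬ready]]) = {s2, s4, s5, s6, s8, s9}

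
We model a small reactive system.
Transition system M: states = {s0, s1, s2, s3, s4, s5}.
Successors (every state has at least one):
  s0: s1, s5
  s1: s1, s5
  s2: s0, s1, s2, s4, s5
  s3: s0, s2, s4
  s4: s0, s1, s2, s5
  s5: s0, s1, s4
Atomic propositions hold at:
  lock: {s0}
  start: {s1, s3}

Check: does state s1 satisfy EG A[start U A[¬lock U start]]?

Yes

Sat(¬lock) = {s1, s2, s3, s4, s5}
A[¬lock U start]: least fixpoint, start Z0 = Sat(start) = {s1, s3}, add states in Sat(¬lock) with every successor in Z. Already a fixed point.
Sat(A[¬lock U start]) = {s1, s3}
A[start U A[¬lock U start]]: least fixpoint, start Z0 = Sat(A[¬lock U start]) = {s1, s3}, add states in Sat(start) with every successor in Z. Already a fixed point.
Sat(A[start U A[¬lock U start]]) = {s1, s3}
EG A[start U A[¬lock U start]]: greatest fixpoint, start Z0 = {s1, s3}, keep only states in Sat with some successor in Z. Z1 = {s1}; fixed.
Sat(EG A[start U A[¬lock U start]]) = {s1}
s1 ∈ Sat(EG A[start U A[¬lock U start]]) = {s1}, so the formula holds at s1.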